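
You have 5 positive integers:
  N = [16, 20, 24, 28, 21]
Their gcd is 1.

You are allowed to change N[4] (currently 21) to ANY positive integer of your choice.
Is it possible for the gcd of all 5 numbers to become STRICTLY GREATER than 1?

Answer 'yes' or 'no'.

Answer: yes

Derivation:
Current gcd = 1
gcd of all OTHER numbers (without N[4]=21): gcd([16, 20, 24, 28]) = 4
The new gcd after any change is gcd(4, new_value).
This can be at most 4.
Since 4 > old gcd 1, the gcd CAN increase (e.g., set N[4] = 4).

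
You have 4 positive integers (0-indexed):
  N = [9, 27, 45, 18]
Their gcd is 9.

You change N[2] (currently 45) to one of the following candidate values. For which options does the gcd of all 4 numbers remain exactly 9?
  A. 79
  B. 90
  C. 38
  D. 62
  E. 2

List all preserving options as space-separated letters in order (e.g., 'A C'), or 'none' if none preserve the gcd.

Old gcd = 9; gcd of others (without N[2]) = 9
New gcd for candidate v: gcd(9, v). Preserves old gcd iff gcd(9, v) = 9.
  Option A: v=79, gcd(9,79)=1 -> changes
  Option B: v=90, gcd(9,90)=9 -> preserves
  Option C: v=38, gcd(9,38)=1 -> changes
  Option D: v=62, gcd(9,62)=1 -> changes
  Option E: v=2, gcd(9,2)=1 -> changes

Answer: B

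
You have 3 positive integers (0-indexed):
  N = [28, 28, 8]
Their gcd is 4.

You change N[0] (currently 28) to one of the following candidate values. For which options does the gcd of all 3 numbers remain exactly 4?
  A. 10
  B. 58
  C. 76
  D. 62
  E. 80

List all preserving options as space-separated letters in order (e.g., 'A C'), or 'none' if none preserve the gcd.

Answer: C E

Derivation:
Old gcd = 4; gcd of others (without N[0]) = 4
New gcd for candidate v: gcd(4, v). Preserves old gcd iff gcd(4, v) = 4.
  Option A: v=10, gcd(4,10)=2 -> changes
  Option B: v=58, gcd(4,58)=2 -> changes
  Option C: v=76, gcd(4,76)=4 -> preserves
  Option D: v=62, gcd(4,62)=2 -> changes
  Option E: v=80, gcd(4,80)=4 -> preserves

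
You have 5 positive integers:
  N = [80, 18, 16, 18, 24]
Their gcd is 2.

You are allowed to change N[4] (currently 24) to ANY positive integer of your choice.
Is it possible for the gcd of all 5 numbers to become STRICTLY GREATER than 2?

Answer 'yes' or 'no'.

Answer: no

Derivation:
Current gcd = 2
gcd of all OTHER numbers (without N[4]=24): gcd([80, 18, 16, 18]) = 2
The new gcd after any change is gcd(2, new_value).
This can be at most 2.
Since 2 = old gcd 2, the gcd can only stay the same or decrease.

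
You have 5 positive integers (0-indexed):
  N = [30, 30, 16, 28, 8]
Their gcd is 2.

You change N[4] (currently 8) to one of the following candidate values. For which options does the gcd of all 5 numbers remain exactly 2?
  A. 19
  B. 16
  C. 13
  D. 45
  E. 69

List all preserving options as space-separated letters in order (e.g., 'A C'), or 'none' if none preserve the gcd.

Old gcd = 2; gcd of others (without N[4]) = 2
New gcd for candidate v: gcd(2, v). Preserves old gcd iff gcd(2, v) = 2.
  Option A: v=19, gcd(2,19)=1 -> changes
  Option B: v=16, gcd(2,16)=2 -> preserves
  Option C: v=13, gcd(2,13)=1 -> changes
  Option D: v=45, gcd(2,45)=1 -> changes
  Option E: v=69, gcd(2,69)=1 -> changes

Answer: B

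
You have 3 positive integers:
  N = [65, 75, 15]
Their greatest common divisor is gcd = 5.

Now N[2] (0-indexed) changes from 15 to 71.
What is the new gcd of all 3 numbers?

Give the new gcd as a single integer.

Answer: 1

Derivation:
Numbers: [65, 75, 15], gcd = 5
Change: index 2, 15 -> 71
gcd of the OTHER numbers (without index 2): gcd([65, 75]) = 5
New gcd = gcd(g_others, new_val) = gcd(5, 71) = 1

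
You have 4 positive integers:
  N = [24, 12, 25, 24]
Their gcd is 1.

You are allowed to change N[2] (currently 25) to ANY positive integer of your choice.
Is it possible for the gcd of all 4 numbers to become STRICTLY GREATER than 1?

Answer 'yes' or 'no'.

Current gcd = 1
gcd of all OTHER numbers (without N[2]=25): gcd([24, 12, 24]) = 12
The new gcd after any change is gcd(12, new_value).
This can be at most 12.
Since 12 > old gcd 1, the gcd CAN increase (e.g., set N[2] = 12).

Answer: yes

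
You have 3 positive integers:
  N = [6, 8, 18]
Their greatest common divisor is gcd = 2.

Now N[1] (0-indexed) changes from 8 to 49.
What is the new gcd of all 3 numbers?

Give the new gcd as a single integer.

Numbers: [6, 8, 18], gcd = 2
Change: index 1, 8 -> 49
gcd of the OTHER numbers (without index 1): gcd([6, 18]) = 6
New gcd = gcd(g_others, new_val) = gcd(6, 49) = 1

Answer: 1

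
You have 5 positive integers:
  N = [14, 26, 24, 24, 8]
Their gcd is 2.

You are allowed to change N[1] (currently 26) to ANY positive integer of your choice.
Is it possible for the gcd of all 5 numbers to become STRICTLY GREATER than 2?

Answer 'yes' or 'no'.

Answer: no

Derivation:
Current gcd = 2
gcd of all OTHER numbers (without N[1]=26): gcd([14, 24, 24, 8]) = 2
The new gcd after any change is gcd(2, new_value).
This can be at most 2.
Since 2 = old gcd 2, the gcd can only stay the same or decrease.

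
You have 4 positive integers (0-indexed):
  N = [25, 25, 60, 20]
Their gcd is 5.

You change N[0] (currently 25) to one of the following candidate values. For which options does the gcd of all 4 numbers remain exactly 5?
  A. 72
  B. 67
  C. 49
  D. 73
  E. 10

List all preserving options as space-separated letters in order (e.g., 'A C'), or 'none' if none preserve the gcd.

Old gcd = 5; gcd of others (without N[0]) = 5
New gcd for candidate v: gcd(5, v). Preserves old gcd iff gcd(5, v) = 5.
  Option A: v=72, gcd(5,72)=1 -> changes
  Option B: v=67, gcd(5,67)=1 -> changes
  Option C: v=49, gcd(5,49)=1 -> changes
  Option D: v=73, gcd(5,73)=1 -> changes
  Option E: v=10, gcd(5,10)=5 -> preserves

Answer: E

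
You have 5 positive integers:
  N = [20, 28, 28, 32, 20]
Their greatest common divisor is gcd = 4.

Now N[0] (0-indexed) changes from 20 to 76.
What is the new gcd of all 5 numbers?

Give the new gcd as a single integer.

Numbers: [20, 28, 28, 32, 20], gcd = 4
Change: index 0, 20 -> 76
gcd of the OTHER numbers (without index 0): gcd([28, 28, 32, 20]) = 4
New gcd = gcd(g_others, new_val) = gcd(4, 76) = 4

Answer: 4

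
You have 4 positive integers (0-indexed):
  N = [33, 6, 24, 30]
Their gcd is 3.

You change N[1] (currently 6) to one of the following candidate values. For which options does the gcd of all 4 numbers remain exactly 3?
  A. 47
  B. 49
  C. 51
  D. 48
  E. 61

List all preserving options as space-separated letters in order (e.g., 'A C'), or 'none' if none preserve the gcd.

Answer: C D

Derivation:
Old gcd = 3; gcd of others (without N[1]) = 3
New gcd for candidate v: gcd(3, v). Preserves old gcd iff gcd(3, v) = 3.
  Option A: v=47, gcd(3,47)=1 -> changes
  Option B: v=49, gcd(3,49)=1 -> changes
  Option C: v=51, gcd(3,51)=3 -> preserves
  Option D: v=48, gcd(3,48)=3 -> preserves
  Option E: v=61, gcd(3,61)=1 -> changes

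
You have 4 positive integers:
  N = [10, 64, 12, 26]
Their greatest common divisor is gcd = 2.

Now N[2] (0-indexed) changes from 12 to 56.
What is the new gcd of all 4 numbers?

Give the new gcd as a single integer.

Answer: 2

Derivation:
Numbers: [10, 64, 12, 26], gcd = 2
Change: index 2, 12 -> 56
gcd of the OTHER numbers (without index 2): gcd([10, 64, 26]) = 2
New gcd = gcd(g_others, new_val) = gcd(2, 56) = 2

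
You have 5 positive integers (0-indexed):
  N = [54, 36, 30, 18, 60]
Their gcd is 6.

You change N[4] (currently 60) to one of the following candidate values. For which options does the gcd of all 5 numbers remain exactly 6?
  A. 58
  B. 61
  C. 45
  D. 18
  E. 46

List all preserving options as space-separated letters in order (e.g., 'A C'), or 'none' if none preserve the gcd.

Old gcd = 6; gcd of others (without N[4]) = 6
New gcd for candidate v: gcd(6, v). Preserves old gcd iff gcd(6, v) = 6.
  Option A: v=58, gcd(6,58)=2 -> changes
  Option B: v=61, gcd(6,61)=1 -> changes
  Option C: v=45, gcd(6,45)=3 -> changes
  Option D: v=18, gcd(6,18)=6 -> preserves
  Option E: v=46, gcd(6,46)=2 -> changes

Answer: D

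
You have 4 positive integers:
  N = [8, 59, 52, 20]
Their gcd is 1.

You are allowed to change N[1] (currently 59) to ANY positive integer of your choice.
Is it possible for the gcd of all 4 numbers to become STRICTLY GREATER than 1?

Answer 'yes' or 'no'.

Answer: yes

Derivation:
Current gcd = 1
gcd of all OTHER numbers (without N[1]=59): gcd([8, 52, 20]) = 4
The new gcd after any change is gcd(4, new_value).
This can be at most 4.
Since 4 > old gcd 1, the gcd CAN increase (e.g., set N[1] = 4).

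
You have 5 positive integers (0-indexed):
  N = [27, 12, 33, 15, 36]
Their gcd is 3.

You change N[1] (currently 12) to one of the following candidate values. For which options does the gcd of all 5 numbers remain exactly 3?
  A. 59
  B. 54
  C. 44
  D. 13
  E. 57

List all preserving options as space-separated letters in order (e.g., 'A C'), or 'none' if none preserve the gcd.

Old gcd = 3; gcd of others (without N[1]) = 3
New gcd for candidate v: gcd(3, v). Preserves old gcd iff gcd(3, v) = 3.
  Option A: v=59, gcd(3,59)=1 -> changes
  Option B: v=54, gcd(3,54)=3 -> preserves
  Option C: v=44, gcd(3,44)=1 -> changes
  Option D: v=13, gcd(3,13)=1 -> changes
  Option E: v=57, gcd(3,57)=3 -> preserves

Answer: B E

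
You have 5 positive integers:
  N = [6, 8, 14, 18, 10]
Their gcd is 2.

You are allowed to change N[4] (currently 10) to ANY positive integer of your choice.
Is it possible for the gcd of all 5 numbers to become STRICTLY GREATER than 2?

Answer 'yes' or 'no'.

Current gcd = 2
gcd of all OTHER numbers (without N[4]=10): gcd([6, 8, 14, 18]) = 2
The new gcd after any change is gcd(2, new_value).
This can be at most 2.
Since 2 = old gcd 2, the gcd can only stay the same or decrease.

Answer: no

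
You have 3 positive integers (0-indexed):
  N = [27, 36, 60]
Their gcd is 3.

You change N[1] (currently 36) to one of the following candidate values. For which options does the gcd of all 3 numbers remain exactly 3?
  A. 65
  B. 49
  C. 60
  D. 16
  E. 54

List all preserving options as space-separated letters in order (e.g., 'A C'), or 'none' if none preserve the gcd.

Answer: C E

Derivation:
Old gcd = 3; gcd of others (without N[1]) = 3
New gcd for candidate v: gcd(3, v). Preserves old gcd iff gcd(3, v) = 3.
  Option A: v=65, gcd(3,65)=1 -> changes
  Option B: v=49, gcd(3,49)=1 -> changes
  Option C: v=60, gcd(3,60)=3 -> preserves
  Option D: v=16, gcd(3,16)=1 -> changes
  Option E: v=54, gcd(3,54)=3 -> preserves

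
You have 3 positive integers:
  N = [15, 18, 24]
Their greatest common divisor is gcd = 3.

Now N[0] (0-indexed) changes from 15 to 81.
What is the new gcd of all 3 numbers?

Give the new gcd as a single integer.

Numbers: [15, 18, 24], gcd = 3
Change: index 0, 15 -> 81
gcd of the OTHER numbers (without index 0): gcd([18, 24]) = 6
New gcd = gcd(g_others, new_val) = gcd(6, 81) = 3

Answer: 3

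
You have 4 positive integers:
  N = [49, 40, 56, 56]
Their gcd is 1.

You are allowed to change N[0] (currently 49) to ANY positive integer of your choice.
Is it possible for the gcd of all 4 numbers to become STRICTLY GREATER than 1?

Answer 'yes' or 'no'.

Current gcd = 1
gcd of all OTHER numbers (without N[0]=49): gcd([40, 56, 56]) = 8
The new gcd after any change is gcd(8, new_value).
This can be at most 8.
Since 8 > old gcd 1, the gcd CAN increase (e.g., set N[0] = 8).

Answer: yes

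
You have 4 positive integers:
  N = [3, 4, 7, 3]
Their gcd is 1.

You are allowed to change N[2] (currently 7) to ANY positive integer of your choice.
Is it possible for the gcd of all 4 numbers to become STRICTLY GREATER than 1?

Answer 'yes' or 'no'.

Answer: no

Derivation:
Current gcd = 1
gcd of all OTHER numbers (without N[2]=7): gcd([3, 4, 3]) = 1
The new gcd after any change is gcd(1, new_value).
This can be at most 1.
Since 1 = old gcd 1, the gcd can only stay the same or decrease.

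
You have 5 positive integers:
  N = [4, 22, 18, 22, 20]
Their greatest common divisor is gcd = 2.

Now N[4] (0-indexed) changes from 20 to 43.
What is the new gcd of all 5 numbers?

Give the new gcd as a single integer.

Answer: 1

Derivation:
Numbers: [4, 22, 18, 22, 20], gcd = 2
Change: index 4, 20 -> 43
gcd of the OTHER numbers (without index 4): gcd([4, 22, 18, 22]) = 2
New gcd = gcd(g_others, new_val) = gcd(2, 43) = 1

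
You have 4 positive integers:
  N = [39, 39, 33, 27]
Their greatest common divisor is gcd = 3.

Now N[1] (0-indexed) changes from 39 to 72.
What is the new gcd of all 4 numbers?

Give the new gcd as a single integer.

Numbers: [39, 39, 33, 27], gcd = 3
Change: index 1, 39 -> 72
gcd of the OTHER numbers (without index 1): gcd([39, 33, 27]) = 3
New gcd = gcd(g_others, new_val) = gcd(3, 72) = 3

Answer: 3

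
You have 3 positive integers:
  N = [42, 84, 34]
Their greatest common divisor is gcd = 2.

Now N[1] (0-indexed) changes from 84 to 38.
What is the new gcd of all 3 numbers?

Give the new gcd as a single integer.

Answer: 2

Derivation:
Numbers: [42, 84, 34], gcd = 2
Change: index 1, 84 -> 38
gcd of the OTHER numbers (without index 1): gcd([42, 34]) = 2
New gcd = gcd(g_others, new_val) = gcd(2, 38) = 2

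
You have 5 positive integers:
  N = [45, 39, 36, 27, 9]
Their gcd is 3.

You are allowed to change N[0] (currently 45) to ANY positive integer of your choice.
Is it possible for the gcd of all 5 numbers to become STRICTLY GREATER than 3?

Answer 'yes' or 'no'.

Current gcd = 3
gcd of all OTHER numbers (without N[0]=45): gcd([39, 36, 27, 9]) = 3
The new gcd after any change is gcd(3, new_value).
This can be at most 3.
Since 3 = old gcd 3, the gcd can only stay the same or decrease.

Answer: no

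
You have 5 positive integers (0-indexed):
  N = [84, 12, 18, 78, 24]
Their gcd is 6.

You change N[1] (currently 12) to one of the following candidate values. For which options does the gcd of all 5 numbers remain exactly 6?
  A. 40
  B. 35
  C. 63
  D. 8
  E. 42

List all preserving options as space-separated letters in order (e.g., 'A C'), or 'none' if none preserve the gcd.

Old gcd = 6; gcd of others (without N[1]) = 6
New gcd for candidate v: gcd(6, v). Preserves old gcd iff gcd(6, v) = 6.
  Option A: v=40, gcd(6,40)=2 -> changes
  Option B: v=35, gcd(6,35)=1 -> changes
  Option C: v=63, gcd(6,63)=3 -> changes
  Option D: v=8, gcd(6,8)=2 -> changes
  Option E: v=42, gcd(6,42)=6 -> preserves

Answer: E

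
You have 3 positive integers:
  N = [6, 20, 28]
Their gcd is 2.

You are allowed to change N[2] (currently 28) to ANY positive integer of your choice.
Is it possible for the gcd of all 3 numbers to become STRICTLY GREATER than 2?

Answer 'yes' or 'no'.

Current gcd = 2
gcd of all OTHER numbers (without N[2]=28): gcd([6, 20]) = 2
The new gcd after any change is gcd(2, new_value).
This can be at most 2.
Since 2 = old gcd 2, the gcd can only stay the same or decrease.

Answer: no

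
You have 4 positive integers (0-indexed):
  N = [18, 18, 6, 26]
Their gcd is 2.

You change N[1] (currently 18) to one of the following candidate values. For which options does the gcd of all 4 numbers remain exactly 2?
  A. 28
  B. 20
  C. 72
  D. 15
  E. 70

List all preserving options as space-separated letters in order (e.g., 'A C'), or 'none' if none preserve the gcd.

Old gcd = 2; gcd of others (without N[1]) = 2
New gcd for candidate v: gcd(2, v). Preserves old gcd iff gcd(2, v) = 2.
  Option A: v=28, gcd(2,28)=2 -> preserves
  Option B: v=20, gcd(2,20)=2 -> preserves
  Option C: v=72, gcd(2,72)=2 -> preserves
  Option D: v=15, gcd(2,15)=1 -> changes
  Option E: v=70, gcd(2,70)=2 -> preserves

Answer: A B C E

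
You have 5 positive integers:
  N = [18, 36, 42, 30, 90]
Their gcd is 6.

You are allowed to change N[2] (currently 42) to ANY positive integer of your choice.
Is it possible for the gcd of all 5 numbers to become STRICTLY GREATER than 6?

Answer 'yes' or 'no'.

Current gcd = 6
gcd of all OTHER numbers (without N[2]=42): gcd([18, 36, 30, 90]) = 6
The new gcd after any change is gcd(6, new_value).
This can be at most 6.
Since 6 = old gcd 6, the gcd can only stay the same or decrease.

Answer: no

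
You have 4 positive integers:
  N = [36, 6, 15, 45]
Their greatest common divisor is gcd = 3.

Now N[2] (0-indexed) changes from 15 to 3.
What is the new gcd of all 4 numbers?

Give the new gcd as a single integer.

Numbers: [36, 6, 15, 45], gcd = 3
Change: index 2, 15 -> 3
gcd of the OTHER numbers (without index 2): gcd([36, 6, 45]) = 3
New gcd = gcd(g_others, new_val) = gcd(3, 3) = 3

Answer: 3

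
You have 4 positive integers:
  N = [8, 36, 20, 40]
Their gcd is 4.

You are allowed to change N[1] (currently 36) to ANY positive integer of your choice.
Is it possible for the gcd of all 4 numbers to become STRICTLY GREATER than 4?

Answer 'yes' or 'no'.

Current gcd = 4
gcd of all OTHER numbers (without N[1]=36): gcd([8, 20, 40]) = 4
The new gcd after any change is gcd(4, new_value).
This can be at most 4.
Since 4 = old gcd 4, the gcd can only stay the same or decrease.

Answer: no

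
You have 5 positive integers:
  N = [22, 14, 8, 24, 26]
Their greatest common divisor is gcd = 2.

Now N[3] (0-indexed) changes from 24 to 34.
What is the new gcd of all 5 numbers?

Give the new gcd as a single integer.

Numbers: [22, 14, 8, 24, 26], gcd = 2
Change: index 3, 24 -> 34
gcd of the OTHER numbers (without index 3): gcd([22, 14, 8, 26]) = 2
New gcd = gcd(g_others, new_val) = gcd(2, 34) = 2

Answer: 2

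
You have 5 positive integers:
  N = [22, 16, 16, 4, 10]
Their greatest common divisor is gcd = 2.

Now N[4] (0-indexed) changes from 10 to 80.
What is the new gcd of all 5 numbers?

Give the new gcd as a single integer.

Numbers: [22, 16, 16, 4, 10], gcd = 2
Change: index 4, 10 -> 80
gcd of the OTHER numbers (without index 4): gcd([22, 16, 16, 4]) = 2
New gcd = gcd(g_others, new_val) = gcd(2, 80) = 2

Answer: 2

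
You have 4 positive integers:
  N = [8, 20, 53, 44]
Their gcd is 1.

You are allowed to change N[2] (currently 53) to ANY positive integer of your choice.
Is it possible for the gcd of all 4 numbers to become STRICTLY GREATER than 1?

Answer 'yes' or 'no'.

Answer: yes

Derivation:
Current gcd = 1
gcd of all OTHER numbers (without N[2]=53): gcd([8, 20, 44]) = 4
The new gcd after any change is gcd(4, new_value).
This can be at most 4.
Since 4 > old gcd 1, the gcd CAN increase (e.g., set N[2] = 4).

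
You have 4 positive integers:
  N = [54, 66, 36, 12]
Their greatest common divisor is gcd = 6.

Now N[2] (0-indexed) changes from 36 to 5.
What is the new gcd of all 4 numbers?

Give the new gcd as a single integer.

Answer: 1

Derivation:
Numbers: [54, 66, 36, 12], gcd = 6
Change: index 2, 36 -> 5
gcd of the OTHER numbers (without index 2): gcd([54, 66, 12]) = 6
New gcd = gcd(g_others, new_val) = gcd(6, 5) = 1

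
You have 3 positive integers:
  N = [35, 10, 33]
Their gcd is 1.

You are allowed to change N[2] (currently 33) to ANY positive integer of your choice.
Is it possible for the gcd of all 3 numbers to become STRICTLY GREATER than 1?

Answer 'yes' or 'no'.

Answer: yes

Derivation:
Current gcd = 1
gcd of all OTHER numbers (without N[2]=33): gcd([35, 10]) = 5
The new gcd after any change is gcd(5, new_value).
This can be at most 5.
Since 5 > old gcd 1, the gcd CAN increase (e.g., set N[2] = 5).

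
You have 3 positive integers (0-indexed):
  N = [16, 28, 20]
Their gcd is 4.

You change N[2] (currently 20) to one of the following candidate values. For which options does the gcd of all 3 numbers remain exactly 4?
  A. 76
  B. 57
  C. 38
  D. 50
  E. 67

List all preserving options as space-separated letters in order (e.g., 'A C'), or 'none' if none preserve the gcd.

Answer: A

Derivation:
Old gcd = 4; gcd of others (without N[2]) = 4
New gcd for candidate v: gcd(4, v). Preserves old gcd iff gcd(4, v) = 4.
  Option A: v=76, gcd(4,76)=4 -> preserves
  Option B: v=57, gcd(4,57)=1 -> changes
  Option C: v=38, gcd(4,38)=2 -> changes
  Option D: v=50, gcd(4,50)=2 -> changes
  Option E: v=67, gcd(4,67)=1 -> changes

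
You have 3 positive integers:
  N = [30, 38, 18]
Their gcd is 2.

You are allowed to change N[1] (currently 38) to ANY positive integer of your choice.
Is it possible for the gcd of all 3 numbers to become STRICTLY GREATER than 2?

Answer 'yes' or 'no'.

Answer: yes

Derivation:
Current gcd = 2
gcd of all OTHER numbers (without N[1]=38): gcd([30, 18]) = 6
The new gcd after any change is gcd(6, new_value).
This can be at most 6.
Since 6 > old gcd 2, the gcd CAN increase (e.g., set N[1] = 6).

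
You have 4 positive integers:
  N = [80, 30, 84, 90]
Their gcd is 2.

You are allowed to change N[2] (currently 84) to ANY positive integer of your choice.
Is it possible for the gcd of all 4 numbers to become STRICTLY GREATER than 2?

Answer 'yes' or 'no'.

Answer: yes

Derivation:
Current gcd = 2
gcd of all OTHER numbers (without N[2]=84): gcd([80, 30, 90]) = 10
The new gcd after any change is gcd(10, new_value).
This can be at most 10.
Since 10 > old gcd 2, the gcd CAN increase (e.g., set N[2] = 10).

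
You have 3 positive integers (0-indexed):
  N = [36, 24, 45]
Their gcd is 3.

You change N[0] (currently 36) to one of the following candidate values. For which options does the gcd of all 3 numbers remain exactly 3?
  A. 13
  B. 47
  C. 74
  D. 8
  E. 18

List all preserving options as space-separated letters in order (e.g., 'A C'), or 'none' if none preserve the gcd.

Old gcd = 3; gcd of others (without N[0]) = 3
New gcd for candidate v: gcd(3, v). Preserves old gcd iff gcd(3, v) = 3.
  Option A: v=13, gcd(3,13)=1 -> changes
  Option B: v=47, gcd(3,47)=1 -> changes
  Option C: v=74, gcd(3,74)=1 -> changes
  Option D: v=8, gcd(3,8)=1 -> changes
  Option E: v=18, gcd(3,18)=3 -> preserves

Answer: E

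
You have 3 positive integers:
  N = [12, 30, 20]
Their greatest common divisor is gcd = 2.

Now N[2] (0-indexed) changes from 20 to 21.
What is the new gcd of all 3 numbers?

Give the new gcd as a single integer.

Answer: 3

Derivation:
Numbers: [12, 30, 20], gcd = 2
Change: index 2, 20 -> 21
gcd of the OTHER numbers (without index 2): gcd([12, 30]) = 6
New gcd = gcd(g_others, new_val) = gcd(6, 21) = 3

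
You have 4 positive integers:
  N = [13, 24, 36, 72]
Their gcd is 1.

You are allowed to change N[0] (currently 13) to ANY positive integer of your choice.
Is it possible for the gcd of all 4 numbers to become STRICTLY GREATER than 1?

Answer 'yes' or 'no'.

Answer: yes

Derivation:
Current gcd = 1
gcd of all OTHER numbers (without N[0]=13): gcd([24, 36, 72]) = 12
The new gcd after any change is gcd(12, new_value).
This can be at most 12.
Since 12 > old gcd 1, the gcd CAN increase (e.g., set N[0] = 12).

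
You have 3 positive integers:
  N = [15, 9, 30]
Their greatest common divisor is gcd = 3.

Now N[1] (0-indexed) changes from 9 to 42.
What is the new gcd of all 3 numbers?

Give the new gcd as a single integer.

Answer: 3

Derivation:
Numbers: [15, 9, 30], gcd = 3
Change: index 1, 9 -> 42
gcd of the OTHER numbers (without index 1): gcd([15, 30]) = 15
New gcd = gcd(g_others, new_val) = gcd(15, 42) = 3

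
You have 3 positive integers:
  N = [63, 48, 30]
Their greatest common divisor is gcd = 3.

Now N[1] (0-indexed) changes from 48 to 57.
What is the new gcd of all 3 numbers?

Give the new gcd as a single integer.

Answer: 3

Derivation:
Numbers: [63, 48, 30], gcd = 3
Change: index 1, 48 -> 57
gcd of the OTHER numbers (without index 1): gcd([63, 30]) = 3
New gcd = gcd(g_others, new_val) = gcd(3, 57) = 3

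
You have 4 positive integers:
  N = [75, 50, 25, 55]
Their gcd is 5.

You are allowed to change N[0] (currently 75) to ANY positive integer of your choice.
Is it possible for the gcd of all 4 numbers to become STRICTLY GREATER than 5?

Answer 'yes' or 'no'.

Answer: no

Derivation:
Current gcd = 5
gcd of all OTHER numbers (without N[0]=75): gcd([50, 25, 55]) = 5
The new gcd after any change is gcd(5, new_value).
This can be at most 5.
Since 5 = old gcd 5, the gcd can only stay the same or decrease.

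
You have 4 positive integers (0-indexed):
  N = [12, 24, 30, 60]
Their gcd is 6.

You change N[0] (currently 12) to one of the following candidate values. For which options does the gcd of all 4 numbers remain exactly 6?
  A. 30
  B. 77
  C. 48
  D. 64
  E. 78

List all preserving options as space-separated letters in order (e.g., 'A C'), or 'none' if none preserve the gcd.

Answer: A C E

Derivation:
Old gcd = 6; gcd of others (without N[0]) = 6
New gcd for candidate v: gcd(6, v). Preserves old gcd iff gcd(6, v) = 6.
  Option A: v=30, gcd(6,30)=6 -> preserves
  Option B: v=77, gcd(6,77)=1 -> changes
  Option C: v=48, gcd(6,48)=6 -> preserves
  Option D: v=64, gcd(6,64)=2 -> changes
  Option E: v=78, gcd(6,78)=6 -> preserves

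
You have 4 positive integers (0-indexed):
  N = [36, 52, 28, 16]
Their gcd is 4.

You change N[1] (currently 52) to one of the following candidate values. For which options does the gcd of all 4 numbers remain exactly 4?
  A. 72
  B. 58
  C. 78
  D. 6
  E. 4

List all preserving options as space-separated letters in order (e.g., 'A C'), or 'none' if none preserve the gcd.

Answer: A E

Derivation:
Old gcd = 4; gcd of others (without N[1]) = 4
New gcd for candidate v: gcd(4, v). Preserves old gcd iff gcd(4, v) = 4.
  Option A: v=72, gcd(4,72)=4 -> preserves
  Option B: v=58, gcd(4,58)=2 -> changes
  Option C: v=78, gcd(4,78)=2 -> changes
  Option D: v=6, gcd(4,6)=2 -> changes
  Option E: v=4, gcd(4,4)=4 -> preserves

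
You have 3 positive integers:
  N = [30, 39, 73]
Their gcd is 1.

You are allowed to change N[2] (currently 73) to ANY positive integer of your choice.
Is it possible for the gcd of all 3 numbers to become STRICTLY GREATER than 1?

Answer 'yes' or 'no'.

Current gcd = 1
gcd of all OTHER numbers (without N[2]=73): gcd([30, 39]) = 3
The new gcd after any change is gcd(3, new_value).
This can be at most 3.
Since 3 > old gcd 1, the gcd CAN increase (e.g., set N[2] = 3).

Answer: yes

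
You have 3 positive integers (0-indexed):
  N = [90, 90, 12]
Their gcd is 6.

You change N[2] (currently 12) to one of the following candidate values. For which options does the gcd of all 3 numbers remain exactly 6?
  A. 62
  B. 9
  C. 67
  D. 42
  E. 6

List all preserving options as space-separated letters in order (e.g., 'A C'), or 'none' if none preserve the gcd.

Old gcd = 6; gcd of others (without N[2]) = 90
New gcd for candidate v: gcd(90, v). Preserves old gcd iff gcd(90, v) = 6.
  Option A: v=62, gcd(90,62)=2 -> changes
  Option B: v=9, gcd(90,9)=9 -> changes
  Option C: v=67, gcd(90,67)=1 -> changes
  Option D: v=42, gcd(90,42)=6 -> preserves
  Option E: v=6, gcd(90,6)=6 -> preserves

Answer: D E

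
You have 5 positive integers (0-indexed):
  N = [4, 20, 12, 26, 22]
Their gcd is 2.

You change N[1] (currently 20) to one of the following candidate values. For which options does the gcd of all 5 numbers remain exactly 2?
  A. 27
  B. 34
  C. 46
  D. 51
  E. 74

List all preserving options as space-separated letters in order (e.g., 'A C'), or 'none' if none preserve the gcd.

Old gcd = 2; gcd of others (without N[1]) = 2
New gcd for candidate v: gcd(2, v). Preserves old gcd iff gcd(2, v) = 2.
  Option A: v=27, gcd(2,27)=1 -> changes
  Option B: v=34, gcd(2,34)=2 -> preserves
  Option C: v=46, gcd(2,46)=2 -> preserves
  Option D: v=51, gcd(2,51)=1 -> changes
  Option E: v=74, gcd(2,74)=2 -> preserves

Answer: B C E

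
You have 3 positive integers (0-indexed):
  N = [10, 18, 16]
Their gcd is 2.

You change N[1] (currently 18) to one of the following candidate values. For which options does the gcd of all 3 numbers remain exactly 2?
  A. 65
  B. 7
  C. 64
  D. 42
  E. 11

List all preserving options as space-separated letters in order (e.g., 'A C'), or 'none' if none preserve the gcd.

Answer: C D

Derivation:
Old gcd = 2; gcd of others (without N[1]) = 2
New gcd for candidate v: gcd(2, v). Preserves old gcd iff gcd(2, v) = 2.
  Option A: v=65, gcd(2,65)=1 -> changes
  Option B: v=7, gcd(2,7)=1 -> changes
  Option C: v=64, gcd(2,64)=2 -> preserves
  Option D: v=42, gcd(2,42)=2 -> preserves
  Option E: v=11, gcd(2,11)=1 -> changes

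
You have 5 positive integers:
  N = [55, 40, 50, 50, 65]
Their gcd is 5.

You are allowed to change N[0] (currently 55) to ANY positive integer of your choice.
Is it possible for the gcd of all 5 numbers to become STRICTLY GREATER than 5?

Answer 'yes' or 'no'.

Answer: no

Derivation:
Current gcd = 5
gcd of all OTHER numbers (without N[0]=55): gcd([40, 50, 50, 65]) = 5
The new gcd after any change is gcd(5, new_value).
This can be at most 5.
Since 5 = old gcd 5, the gcd can only stay the same or decrease.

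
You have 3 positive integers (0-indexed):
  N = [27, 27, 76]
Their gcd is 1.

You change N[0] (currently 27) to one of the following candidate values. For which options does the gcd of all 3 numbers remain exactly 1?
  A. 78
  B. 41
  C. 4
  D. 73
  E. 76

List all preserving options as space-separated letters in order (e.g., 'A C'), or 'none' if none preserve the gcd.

Old gcd = 1; gcd of others (without N[0]) = 1
New gcd for candidate v: gcd(1, v). Preserves old gcd iff gcd(1, v) = 1.
  Option A: v=78, gcd(1,78)=1 -> preserves
  Option B: v=41, gcd(1,41)=1 -> preserves
  Option C: v=4, gcd(1,4)=1 -> preserves
  Option D: v=73, gcd(1,73)=1 -> preserves
  Option E: v=76, gcd(1,76)=1 -> preserves

Answer: A B C D E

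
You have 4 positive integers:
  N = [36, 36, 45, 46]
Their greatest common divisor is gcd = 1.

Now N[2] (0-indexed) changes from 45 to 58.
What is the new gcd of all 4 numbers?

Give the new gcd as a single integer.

Answer: 2

Derivation:
Numbers: [36, 36, 45, 46], gcd = 1
Change: index 2, 45 -> 58
gcd of the OTHER numbers (without index 2): gcd([36, 36, 46]) = 2
New gcd = gcd(g_others, new_val) = gcd(2, 58) = 2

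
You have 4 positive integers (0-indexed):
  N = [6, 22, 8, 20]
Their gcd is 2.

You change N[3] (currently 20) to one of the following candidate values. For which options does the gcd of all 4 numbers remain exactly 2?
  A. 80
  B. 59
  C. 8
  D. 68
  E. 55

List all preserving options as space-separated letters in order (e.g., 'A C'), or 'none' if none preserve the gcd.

Answer: A C D

Derivation:
Old gcd = 2; gcd of others (without N[3]) = 2
New gcd for candidate v: gcd(2, v). Preserves old gcd iff gcd(2, v) = 2.
  Option A: v=80, gcd(2,80)=2 -> preserves
  Option B: v=59, gcd(2,59)=1 -> changes
  Option C: v=8, gcd(2,8)=2 -> preserves
  Option D: v=68, gcd(2,68)=2 -> preserves
  Option E: v=55, gcd(2,55)=1 -> changes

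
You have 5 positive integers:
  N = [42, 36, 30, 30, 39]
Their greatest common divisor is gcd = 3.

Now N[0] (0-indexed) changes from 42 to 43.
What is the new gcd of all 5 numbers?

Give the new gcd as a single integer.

Numbers: [42, 36, 30, 30, 39], gcd = 3
Change: index 0, 42 -> 43
gcd of the OTHER numbers (without index 0): gcd([36, 30, 30, 39]) = 3
New gcd = gcd(g_others, new_val) = gcd(3, 43) = 1

Answer: 1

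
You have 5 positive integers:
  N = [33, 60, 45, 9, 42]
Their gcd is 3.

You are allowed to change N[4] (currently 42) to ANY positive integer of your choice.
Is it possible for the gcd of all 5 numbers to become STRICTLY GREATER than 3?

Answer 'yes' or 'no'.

Answer: no

Derivation:
Current gcd = 3
gcd of all OTHER numbers (without N[4]=42): gcd([33, 60, 45, 9]) = 3
The new gcd after any change is gcd(3, new_value).
This can be at most 3.
Since 3 = old gcd 3, the gcd can only stay the same or decrease.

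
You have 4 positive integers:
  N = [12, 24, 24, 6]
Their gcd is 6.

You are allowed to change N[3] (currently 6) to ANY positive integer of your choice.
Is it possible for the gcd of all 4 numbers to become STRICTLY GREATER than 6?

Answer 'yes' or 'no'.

Current gcd = 6
gcd of all OTHER numbers (without N[3]=6): gcd([12, 24, 24]) = 12
The new gcd after any change is gcd(12, new_value).
This can be at most 12.
Since 12 > old gcd 6, the gcd CAN increase (e.g., set N[3] = 12).

Answer: yes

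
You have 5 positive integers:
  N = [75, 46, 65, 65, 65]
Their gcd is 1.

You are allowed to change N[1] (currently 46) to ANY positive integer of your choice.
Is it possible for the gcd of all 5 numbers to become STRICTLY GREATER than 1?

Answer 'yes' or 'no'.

Answer: yes

Derivation:
Current gcd = 1
gcd of all OTHER numbers (without N[1]=46): gcd([75, 65, 65, 65]) = 5
The new gcd after any change is gcd(5, new_value).
This can be at most 5.
Since 5 > old gcd 1, the gcd CAN increase (e.g., set N[1] = 5).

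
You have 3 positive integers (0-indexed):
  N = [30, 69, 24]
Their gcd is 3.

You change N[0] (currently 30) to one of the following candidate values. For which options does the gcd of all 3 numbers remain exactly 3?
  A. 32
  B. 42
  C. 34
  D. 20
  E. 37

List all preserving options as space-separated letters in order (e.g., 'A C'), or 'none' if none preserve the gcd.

Answer: B

Derivation:
Old gcd = 3; gcd of others (without N[0]) = 3
New gcd for candidate v: gcd(3, v). Preserves old gcd iff gcd(3, v) = 3.
  Option A: v=32, gcd(3,32)=1 -> changes
  Option B: v=42, gcd(3,42)=3 -> preserves
  Option C: v=34, gcd(3,34)=1 -> changes
  Option D: v=20, gcd(3,20)=1 -> changes
  Option E: v=37, gcd(3,37)=1 -> changes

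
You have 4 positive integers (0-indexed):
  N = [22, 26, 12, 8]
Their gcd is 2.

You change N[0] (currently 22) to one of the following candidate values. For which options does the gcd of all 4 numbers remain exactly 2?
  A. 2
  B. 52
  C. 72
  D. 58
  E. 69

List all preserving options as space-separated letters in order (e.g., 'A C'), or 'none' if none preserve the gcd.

Answer: A B C D

Derivation:
Old gcd = 2; gcd of others (without N[0]) = 2
New gcd for candidate v: gcd(2, v). Preserves old gcd iff gcd(2, v) = 2.
  Option A: v=2, gcd(2,2)=2 -> preserves
  Option B: v=52, gcd(2,52)=2 -> preserves
  Option C: v=72, gcd(2,72)=2 -> preserves
  Option D: v=58, gcd(2,58)=2 -> preserves
  Option E: v=69, gcd(2,69)=1 -> changes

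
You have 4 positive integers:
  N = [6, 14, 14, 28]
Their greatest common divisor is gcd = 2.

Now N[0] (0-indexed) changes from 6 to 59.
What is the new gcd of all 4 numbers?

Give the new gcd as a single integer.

Numbers: [6, 14, 14, 28], gcd = 2
Change: index 0, 6 -> 59
gcd of the OTHER numbers (without index 0): gcd([14, 14, 28]) = 14
New gcd = gcd(g_others, new_val) = gcd(14, 59) = 1

Answer: 1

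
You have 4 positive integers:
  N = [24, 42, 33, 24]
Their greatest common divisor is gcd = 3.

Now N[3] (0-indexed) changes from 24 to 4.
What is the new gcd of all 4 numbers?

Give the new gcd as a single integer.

Numbers: [24, 42, 33, 24], gcd = 3
Change: index 3, 24 -> 4
gcd of the OTHER numbers (without index 3): gcd([24, 42, 33]) = 3
New gcd = gcd(g_others, new_val) = gcd(3, 4) = 1

Answer: 1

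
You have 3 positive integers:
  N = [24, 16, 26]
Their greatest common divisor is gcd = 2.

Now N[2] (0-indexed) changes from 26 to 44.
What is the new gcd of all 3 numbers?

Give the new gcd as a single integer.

Answer: 4

Derivation:
Numbers: [24, 16, 26], gcd = 2
Change: index 2, 26 -> 44
gcd of the OTHER numbers (without index 2): gcd([24, 16]) = 8
New gcd = gcd(g_others, new_val) = gcd(8, 44) = 4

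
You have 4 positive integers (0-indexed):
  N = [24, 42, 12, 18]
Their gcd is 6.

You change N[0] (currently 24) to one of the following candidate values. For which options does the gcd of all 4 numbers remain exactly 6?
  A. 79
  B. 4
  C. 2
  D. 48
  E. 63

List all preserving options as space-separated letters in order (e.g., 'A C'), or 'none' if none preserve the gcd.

Old gcd = 6; gcd of others (without N[0]) = 6
New gcd for candidate v: gcd(6, v). Preserves old gcd iff gcd(6, v) = 6.
  Option A: v=79, gcd(6,79)=1 -> changes
  Option B: v=4, gcd(6,4)=2 -> changes
  Option C: v=2, gcd(6,2)=2 -> changes
  Option D: v=48, gcd(6,48)=6 -> preserves
  Option E: v=63, gcd(6,63)=3 -> changes

Answer: D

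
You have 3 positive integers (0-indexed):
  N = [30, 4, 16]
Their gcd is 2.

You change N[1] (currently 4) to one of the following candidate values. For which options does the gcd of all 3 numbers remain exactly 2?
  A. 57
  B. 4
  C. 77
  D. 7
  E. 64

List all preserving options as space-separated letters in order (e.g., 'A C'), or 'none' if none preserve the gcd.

Answer: B E

Derivation:
Old gcd = 2; gcd of others (without N[1]) = 2
New gcd for candidate v: gcd(2, v). Preserves old gcd iff gcd(2, v) = 2.
  Option A: v=57, gcd(2,57)=1 -> changes
  Option B: v=4, gcd(2,4)=2 -> preserves
  Option C: v=77, gcd(2,77)=1 -> changes
  Option D: v=7, gcd(2,7)=1 -> changes
  Option E: v=64, gcd(2,64)=2 -> preserves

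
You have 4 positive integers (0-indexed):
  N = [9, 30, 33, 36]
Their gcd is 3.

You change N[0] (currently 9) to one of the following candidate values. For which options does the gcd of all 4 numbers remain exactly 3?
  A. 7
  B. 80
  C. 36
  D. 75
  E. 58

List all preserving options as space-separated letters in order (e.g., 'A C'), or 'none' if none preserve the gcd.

Answer: C D

Derivation:
Old gcd = 3; gcd of others (without N[0]) = 3
New gcd for candidate v: gcd(3, v). Preserves old gcd iff gcd(3, v) = 3.
  Option A: v=7, gcd(3,7)=1 -> changes
  Option B: v=80, gcd(3,80)=1 -> changes
  Option C: v=36, gcd(3,36)=3 -> preserves
  Option D: v=75, gcd(3,75)=3 -> preserves
  Option E: v=58, gcd(3,58)=1 -> changes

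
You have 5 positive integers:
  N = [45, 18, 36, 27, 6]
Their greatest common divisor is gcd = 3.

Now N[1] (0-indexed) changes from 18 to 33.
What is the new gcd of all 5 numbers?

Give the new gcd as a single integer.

Answer: 3

Derivation:
Numbers: [45, 18, 36, 27, 6], gcd = 3
Change: index 1, 18 -> 33
gcd of the OTHER numbers (without index 1): gcd([45, 36, 27, 6]) = 3
New gcd = gcd(g_others, new_val) = gcd(3, 33) = 3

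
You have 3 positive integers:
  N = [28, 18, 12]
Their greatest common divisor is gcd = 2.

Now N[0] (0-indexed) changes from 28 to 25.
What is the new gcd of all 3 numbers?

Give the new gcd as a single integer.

Numbers: [28, 18, 12], gcd = 2
Change: index 0, 28 -> 25
gcd of the OTHER numbers (without index 0): gcd([18, 12]) = 6
New gcd = gcd(g_others, new_val) = gcd(6, 25) = 1

Answer: 1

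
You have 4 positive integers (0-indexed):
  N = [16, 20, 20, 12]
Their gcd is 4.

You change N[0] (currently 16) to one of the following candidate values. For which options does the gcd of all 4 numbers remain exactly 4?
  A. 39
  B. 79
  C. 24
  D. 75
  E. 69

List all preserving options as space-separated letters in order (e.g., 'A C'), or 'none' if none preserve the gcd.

Answer: C

Derivation:
Old gcd = 4; gcd of others (without N[0]) = 4
New gcd for candidate v: gcd(4, v). Preserves old gcd iff gcd(4, v) = 4.
  Option A: v=39, gcd(4,39)=1 -> changes
  Option B: v=79, gcd(4,79)=1 -> changes
  Option C: v=24, gcd(4,24)=4 -> preserves
  Option D: v=75, gcd(4,75)=1 -> changes
  Option E: v=69, gcd(4,69)=1 -> changes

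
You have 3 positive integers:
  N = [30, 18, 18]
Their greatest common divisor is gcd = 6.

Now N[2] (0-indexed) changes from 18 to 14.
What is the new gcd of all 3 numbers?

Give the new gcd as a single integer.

Numbers: [30, 18, 18], gcd = 6
Change: index 2, 18 -> 14
gcd of the OTHER numbers (without index 2): gcd([30, 18]) = 6
New gcd = gcd(g_others, new_val) = gcd(6, 14) = 2

Answer: 2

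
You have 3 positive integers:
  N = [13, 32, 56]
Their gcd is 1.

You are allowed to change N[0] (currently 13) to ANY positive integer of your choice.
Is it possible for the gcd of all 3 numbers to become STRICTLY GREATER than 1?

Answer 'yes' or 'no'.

Current gcd = 1
gcd of all OTHER numbers (without N[0]=13): gcd([32, 56]) = 8
The new gcd after any change is gcd(8, new_value).
This can be at most 8.
Since 8 > old gcd 1, the gcd CAN increase (e.g., set N[0] = 8).

Answer: yes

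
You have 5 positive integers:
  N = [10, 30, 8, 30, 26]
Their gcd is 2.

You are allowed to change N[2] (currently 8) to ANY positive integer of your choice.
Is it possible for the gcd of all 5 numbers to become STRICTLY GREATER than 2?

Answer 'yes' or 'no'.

Answer: no

Derivation:
Current gcd = 2
gcd of all OTHER numbers (without N[2]=8): gcd([10, 30, 30, 26]) = 2
The new gcd after any change is gcd(2, new_value).
This can be at most 2.
Since 2 = old gcd 2, the gcd can only stay the same or decrease.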